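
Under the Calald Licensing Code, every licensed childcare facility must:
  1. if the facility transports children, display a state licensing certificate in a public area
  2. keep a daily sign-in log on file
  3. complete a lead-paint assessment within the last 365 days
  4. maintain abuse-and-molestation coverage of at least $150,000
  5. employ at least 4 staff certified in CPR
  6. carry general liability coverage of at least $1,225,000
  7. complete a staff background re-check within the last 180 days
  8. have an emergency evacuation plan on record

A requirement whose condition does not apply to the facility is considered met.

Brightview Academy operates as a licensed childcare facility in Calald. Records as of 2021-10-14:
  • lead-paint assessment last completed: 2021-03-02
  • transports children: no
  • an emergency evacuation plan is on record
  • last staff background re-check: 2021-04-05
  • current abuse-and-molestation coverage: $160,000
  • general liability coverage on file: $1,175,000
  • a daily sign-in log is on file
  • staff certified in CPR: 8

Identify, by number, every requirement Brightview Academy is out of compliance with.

1. condition 'transports children' does not hold → requirement n/a → met
2. daily sign-in log present → met
3. lead-paint assessment 226 days ago vs limit 365 → met
4. abuse-and-molestation coverage $160,000 ≥ $150,000 → met
5. staff certified in CPR 8 ≥ 4 → met
6. general liability coverage $1,175,000 < $1,225,000 → not met
7. staff background re-check 192 days ago vs limit 180 → not met
8. emergency evacuation plan present → met
Not met: 6, 7

6, 7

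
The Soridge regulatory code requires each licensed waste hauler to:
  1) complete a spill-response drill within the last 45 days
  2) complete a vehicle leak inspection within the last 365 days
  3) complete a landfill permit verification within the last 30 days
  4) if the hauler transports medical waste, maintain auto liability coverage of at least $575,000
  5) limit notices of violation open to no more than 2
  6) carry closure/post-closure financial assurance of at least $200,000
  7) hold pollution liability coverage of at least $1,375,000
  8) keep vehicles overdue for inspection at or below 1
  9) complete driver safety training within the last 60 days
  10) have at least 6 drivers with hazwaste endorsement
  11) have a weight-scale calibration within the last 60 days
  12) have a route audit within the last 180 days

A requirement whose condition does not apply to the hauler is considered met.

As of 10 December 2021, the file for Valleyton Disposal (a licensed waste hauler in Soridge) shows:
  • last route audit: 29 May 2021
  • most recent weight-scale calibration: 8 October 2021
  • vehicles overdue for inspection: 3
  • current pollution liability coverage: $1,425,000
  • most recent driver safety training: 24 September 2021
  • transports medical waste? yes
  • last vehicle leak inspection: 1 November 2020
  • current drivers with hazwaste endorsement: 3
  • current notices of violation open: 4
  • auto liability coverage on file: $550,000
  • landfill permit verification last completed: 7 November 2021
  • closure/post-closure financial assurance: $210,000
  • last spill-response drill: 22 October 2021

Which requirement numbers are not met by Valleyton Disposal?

1, 2, 3, 4, 5, 8, 9, 10, 11, 12

1. spill-response drill 49 days ago vs limit 45 → not met
2. vehicle leak inspection 404 days ago vs limit 365 → not met
3. landfill permit verification 33 days ago vs limit 30 → not met
4. condition 'transports medical waste' holds; auto liability coverage $550,000 < $575,000 → not met
5. notices of violation open 4 > 2 → not met
6. closure/post-closure financial assurance $210,000 ≥ $200,000 → met
7. pollution liability coverage $1,425,000 ≥ $1,375,000 → met
8. vehicles overdue for inspection 3 > 1 → not met
9. driver safety training 77 days ago vs limit 60 → not met
10. drivers with hazwaste endorsement 3 < 6 → not met
11. weight-scale calibration 63 days ago vs limit 60 → not met
12. route audit 195 days ago vs limit 180 → not met
Not met: 1, 2, 3, 4, 5, 8, 9, 10, 11, 12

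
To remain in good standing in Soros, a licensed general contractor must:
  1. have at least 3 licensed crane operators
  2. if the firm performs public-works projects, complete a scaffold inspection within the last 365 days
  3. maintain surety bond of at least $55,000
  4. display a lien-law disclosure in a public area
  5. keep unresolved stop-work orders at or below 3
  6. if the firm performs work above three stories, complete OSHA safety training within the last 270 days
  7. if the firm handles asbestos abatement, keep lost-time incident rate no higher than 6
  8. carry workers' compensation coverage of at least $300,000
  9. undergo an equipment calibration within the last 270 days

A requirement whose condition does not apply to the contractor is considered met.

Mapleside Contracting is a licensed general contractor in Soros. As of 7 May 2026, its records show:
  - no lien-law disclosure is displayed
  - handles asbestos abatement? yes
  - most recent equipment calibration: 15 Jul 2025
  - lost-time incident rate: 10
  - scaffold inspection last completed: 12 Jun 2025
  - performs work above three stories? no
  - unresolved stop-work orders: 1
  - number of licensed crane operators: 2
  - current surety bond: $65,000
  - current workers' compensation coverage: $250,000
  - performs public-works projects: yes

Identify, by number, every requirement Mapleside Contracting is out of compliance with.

1, 4, 7, 8, 9

1. licensed crane operators 2 < 3 → not met
2. condition 'performs public-works projects' holds; scaffold inspection 329 days ago vs limit 365 → met
3. surety bond $65,000 ≥ $55,000 → met
4. lien-law disclosure absent → not met
5. unresolved stop-work orders 1 ≤ 3 → met
6. condition 'performs work above three stories' does not hold → requirement n/a → met
7. condition 'handles asbestos abatement' holds; lost-time incident rate 10 > 6 → not met
8. workers' compensation coverage $250,000 < $300,000 → not met
9. equipment calibration 296 days ago vs limit 270 → not met
Not met: 1, 4, 7, 8, 9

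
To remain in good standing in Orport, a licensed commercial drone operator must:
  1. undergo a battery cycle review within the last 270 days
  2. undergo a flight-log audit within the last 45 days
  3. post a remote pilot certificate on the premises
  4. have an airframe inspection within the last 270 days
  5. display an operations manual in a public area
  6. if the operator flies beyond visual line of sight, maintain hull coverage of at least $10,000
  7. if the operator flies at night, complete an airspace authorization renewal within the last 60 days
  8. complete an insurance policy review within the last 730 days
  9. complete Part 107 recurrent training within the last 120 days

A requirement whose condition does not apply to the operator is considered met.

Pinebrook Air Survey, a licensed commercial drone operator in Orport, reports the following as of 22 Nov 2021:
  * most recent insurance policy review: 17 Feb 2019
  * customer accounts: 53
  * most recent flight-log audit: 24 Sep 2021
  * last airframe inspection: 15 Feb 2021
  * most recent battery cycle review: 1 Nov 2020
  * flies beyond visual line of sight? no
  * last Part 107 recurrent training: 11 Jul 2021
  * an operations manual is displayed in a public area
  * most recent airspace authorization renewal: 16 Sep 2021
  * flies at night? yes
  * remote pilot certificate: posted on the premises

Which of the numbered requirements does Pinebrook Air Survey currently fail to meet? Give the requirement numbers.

1, 2, 4, 7, 8, 9

1. battery cycle review 386 days ago vs limit 270 → not met
2. flight-log audit 59 days ago vs limit 45 → not met
3. remote pilot certificate present → met
4. airframe inspection 280 days ago vs limit 270 → not met
5. operations manual present → met
6. condition 'flies beyond visual line of sight' does not hold → requirement n/a → met
7. condition 'flies at night' holds; airspace authorization renewal 67 days ago vs limit 60 → not met
8. insurance policy review 1009 days ago vs limit 730 → not met
9. Part 107 recurrent training 134 days ago vs limit 120 → not met
Not met: 1, 2, 4, 7, 8, 9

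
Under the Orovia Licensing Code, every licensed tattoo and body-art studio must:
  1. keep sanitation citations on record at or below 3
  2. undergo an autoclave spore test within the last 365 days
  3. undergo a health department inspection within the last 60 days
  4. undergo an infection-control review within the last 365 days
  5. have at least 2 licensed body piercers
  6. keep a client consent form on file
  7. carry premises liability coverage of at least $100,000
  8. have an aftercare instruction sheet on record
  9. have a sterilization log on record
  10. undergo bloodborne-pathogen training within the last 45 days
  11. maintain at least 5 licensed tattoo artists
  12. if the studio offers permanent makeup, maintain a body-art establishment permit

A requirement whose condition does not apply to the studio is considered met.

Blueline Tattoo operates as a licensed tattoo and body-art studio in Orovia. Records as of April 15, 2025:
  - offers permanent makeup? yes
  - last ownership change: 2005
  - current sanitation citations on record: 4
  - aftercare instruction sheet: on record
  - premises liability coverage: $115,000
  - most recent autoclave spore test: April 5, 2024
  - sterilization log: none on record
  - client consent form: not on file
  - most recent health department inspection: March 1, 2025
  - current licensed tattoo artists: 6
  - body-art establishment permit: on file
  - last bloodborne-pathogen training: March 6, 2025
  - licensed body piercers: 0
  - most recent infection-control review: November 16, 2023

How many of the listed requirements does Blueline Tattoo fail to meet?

6

1. sanitation citations on record 4 > 3 → not met
2. autoclave spore test 375 days ago vs limit 365 → not met
3. health department inspection 45 days ago vs limit 60 → met
4. infection-control review 516 days ago vs limit 365 → not met
5. licensed body piercers 0 < 2 → not met
6. client consent form absent → not met
7. premises liability coverage $115,000 ≥ $100,000 → met
8. aftercare instruction sheet present → met
9. sterilization log absent → not met
10. bloodborne-pathogen training 40 days ago vs limit 45 → met
11. licensed tattoo artists 6 ≥ 5 → met
12. condition 'offers permanent makeup' holds; body-art establishment permit present → met
Not met: 6 of 12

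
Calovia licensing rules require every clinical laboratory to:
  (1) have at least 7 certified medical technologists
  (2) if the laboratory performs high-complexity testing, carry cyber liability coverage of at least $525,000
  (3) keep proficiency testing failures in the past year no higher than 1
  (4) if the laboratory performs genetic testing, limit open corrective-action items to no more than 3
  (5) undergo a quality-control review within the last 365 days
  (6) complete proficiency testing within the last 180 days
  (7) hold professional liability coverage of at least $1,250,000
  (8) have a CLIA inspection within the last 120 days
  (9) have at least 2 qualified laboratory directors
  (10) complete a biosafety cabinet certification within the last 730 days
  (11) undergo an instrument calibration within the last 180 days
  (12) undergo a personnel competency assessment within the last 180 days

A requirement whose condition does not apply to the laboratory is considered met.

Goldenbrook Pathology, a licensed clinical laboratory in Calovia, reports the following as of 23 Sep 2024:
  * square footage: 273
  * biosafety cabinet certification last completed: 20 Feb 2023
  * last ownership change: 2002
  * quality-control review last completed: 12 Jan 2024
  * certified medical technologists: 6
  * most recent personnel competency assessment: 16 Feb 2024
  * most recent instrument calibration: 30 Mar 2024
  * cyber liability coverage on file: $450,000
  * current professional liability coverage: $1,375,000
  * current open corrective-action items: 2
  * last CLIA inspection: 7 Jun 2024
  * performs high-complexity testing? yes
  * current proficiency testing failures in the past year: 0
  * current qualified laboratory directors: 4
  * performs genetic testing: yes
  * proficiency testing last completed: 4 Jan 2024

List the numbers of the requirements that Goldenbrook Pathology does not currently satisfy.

1, 2, 6, 12

1. certified medical technologists 6 < 7 → not met
2. condition 'performs high-complexity testing' holds; cyber liability coverage $450,000 < $525,000 → not met
3. proficiency testing failures in the past year 0 ≤ 1 → met
4. condition 'performs genetic testing' holds; open corrective-action items 2 ≤ 3 → met
5. quality-control review 255 days ago vs limit 365 → met
6. proficiency testing 263 days ago vs limit 180 → not met
7. professional liability coverage $1,375,000 ≥ $1,250,000 → met
8. CLIA inspection 108 days ago vs limit 120 → met
9. qualified laboratory directors 4 ≥ 2 → met
10. biosafety cabinet certification 581 days ago vs limit 730 → met
11. instrument calibration 177 days ago vs limit 180 → met
12. personnel competency assessment 220 days ago vs limit 180 → not met
Not met: 1, 2, 6, 12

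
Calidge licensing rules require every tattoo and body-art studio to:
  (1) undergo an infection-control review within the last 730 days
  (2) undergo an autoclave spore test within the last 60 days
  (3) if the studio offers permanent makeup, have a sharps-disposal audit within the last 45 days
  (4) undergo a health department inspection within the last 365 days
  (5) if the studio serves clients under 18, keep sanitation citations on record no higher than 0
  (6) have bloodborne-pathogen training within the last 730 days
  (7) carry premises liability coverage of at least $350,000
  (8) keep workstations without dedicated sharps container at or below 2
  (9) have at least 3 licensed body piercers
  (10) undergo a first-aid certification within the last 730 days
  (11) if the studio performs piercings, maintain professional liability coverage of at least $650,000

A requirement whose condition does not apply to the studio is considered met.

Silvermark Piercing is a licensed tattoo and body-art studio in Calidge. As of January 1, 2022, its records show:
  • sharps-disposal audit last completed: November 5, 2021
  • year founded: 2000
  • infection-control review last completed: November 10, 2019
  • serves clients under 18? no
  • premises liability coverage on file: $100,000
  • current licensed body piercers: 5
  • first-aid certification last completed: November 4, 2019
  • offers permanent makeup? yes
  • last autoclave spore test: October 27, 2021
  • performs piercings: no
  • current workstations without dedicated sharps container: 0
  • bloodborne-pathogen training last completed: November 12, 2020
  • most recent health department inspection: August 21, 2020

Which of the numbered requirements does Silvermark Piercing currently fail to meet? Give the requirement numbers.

1. infection-control review 783 days ago vs limit 730 → not met
2. autoclave spore test 66 days ago vs limit 60 → not met
3. condition 'offers permanent makeup' holds; sharps-disposal audit 57 days ago vs limit 45 → not met
4. health department inspection 498 days ago vs limit 365 → not met
5. condition 'serves clients under 18' does not hold → requirement n/a → met
6. bloodborne-pathogen training 415 days ago vs limit 730 → met
7. premises liability coverage $100,000 < $350,000 → not met
8. workstations without dedicated sharps container 0 ≤ 2 → met
9. licensed body piercers 5 ≥ 3 → met
10. first-aid certification 789 days ago vs limit 730 → not met
11. condition 'performs piercings' does not hold → requirement n/a → met
Not met: 1, 2, 3, 4, 7, 10

1, 2, 3, 4, 7, 10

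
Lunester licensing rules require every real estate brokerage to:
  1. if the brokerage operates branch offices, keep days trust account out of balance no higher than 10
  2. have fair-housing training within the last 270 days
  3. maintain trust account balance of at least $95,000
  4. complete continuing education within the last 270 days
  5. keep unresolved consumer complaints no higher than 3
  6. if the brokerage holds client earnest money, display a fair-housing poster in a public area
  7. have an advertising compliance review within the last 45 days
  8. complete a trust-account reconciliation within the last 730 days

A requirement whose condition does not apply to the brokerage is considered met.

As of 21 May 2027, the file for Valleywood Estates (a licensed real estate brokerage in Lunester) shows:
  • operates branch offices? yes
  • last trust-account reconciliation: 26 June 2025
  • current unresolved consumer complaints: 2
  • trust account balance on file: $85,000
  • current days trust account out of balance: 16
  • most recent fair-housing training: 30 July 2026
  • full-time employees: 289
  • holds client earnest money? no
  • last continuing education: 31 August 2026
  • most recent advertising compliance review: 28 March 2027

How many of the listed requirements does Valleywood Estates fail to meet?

1. condition 'operates branch offices' holds; days trust account out of balance 16 > 10 → not met
2. fair-housing training 295 days ago vs limit 270 → not met
3. trust account balance $85,000 < $95,000 → not met
4. continuing education 263 days ago vs limit 270 → met
5. unresolved consumer complaints 2 ≤ 3 → met
6. condition 'holds client earnest money' does not hold → requirement n/a → met
7. advertising compliance review 54 days ago vs limit 45 → not met
8. trust-account reconciliation 694 days ago vs limit 730 → met
Not met: 4 of 8

4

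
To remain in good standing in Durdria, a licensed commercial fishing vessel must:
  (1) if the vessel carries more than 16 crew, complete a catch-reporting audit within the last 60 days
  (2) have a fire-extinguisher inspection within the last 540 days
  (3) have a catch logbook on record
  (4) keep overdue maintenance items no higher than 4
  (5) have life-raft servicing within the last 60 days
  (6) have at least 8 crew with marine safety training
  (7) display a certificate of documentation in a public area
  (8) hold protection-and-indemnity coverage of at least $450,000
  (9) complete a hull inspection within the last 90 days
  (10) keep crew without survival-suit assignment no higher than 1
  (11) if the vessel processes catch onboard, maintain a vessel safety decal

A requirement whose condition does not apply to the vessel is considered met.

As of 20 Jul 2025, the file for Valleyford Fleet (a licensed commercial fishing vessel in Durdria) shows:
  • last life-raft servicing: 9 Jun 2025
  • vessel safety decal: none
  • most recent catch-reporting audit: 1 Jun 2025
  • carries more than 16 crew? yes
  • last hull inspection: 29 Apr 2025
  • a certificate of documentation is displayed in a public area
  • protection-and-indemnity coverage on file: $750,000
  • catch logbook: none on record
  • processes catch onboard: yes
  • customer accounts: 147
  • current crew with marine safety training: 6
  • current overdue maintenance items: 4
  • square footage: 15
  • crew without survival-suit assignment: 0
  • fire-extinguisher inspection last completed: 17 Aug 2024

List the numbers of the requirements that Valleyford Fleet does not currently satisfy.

3, 6, 11

1. condition 'carries more than 16 crew' holds; catch-reporting audit 49 days ago vs limit 60 → met
2. fire-extinguisher inspection 337 days ago vs limit 540 → met
3. catch logbook absent → not met
4. overdue maintenance items 4 ≤ 4 → met
5. life-raft servicing 41 days ago vs limit 60 → met
6. crew with marine safety training 6 < 8 → not met
7. certificate of documentation present → met
8. protection-and-indemnity coverage $750,000 ≥ $450,000 → met
9. hull inspection 82 days ago vs limit 90 → met
10. crew without survival-suit assignment 0 ≤ 1 → met
11. condition 'processes catch onboard' holds; vessel safety decal absent → not met
Not met: 3, 6, 11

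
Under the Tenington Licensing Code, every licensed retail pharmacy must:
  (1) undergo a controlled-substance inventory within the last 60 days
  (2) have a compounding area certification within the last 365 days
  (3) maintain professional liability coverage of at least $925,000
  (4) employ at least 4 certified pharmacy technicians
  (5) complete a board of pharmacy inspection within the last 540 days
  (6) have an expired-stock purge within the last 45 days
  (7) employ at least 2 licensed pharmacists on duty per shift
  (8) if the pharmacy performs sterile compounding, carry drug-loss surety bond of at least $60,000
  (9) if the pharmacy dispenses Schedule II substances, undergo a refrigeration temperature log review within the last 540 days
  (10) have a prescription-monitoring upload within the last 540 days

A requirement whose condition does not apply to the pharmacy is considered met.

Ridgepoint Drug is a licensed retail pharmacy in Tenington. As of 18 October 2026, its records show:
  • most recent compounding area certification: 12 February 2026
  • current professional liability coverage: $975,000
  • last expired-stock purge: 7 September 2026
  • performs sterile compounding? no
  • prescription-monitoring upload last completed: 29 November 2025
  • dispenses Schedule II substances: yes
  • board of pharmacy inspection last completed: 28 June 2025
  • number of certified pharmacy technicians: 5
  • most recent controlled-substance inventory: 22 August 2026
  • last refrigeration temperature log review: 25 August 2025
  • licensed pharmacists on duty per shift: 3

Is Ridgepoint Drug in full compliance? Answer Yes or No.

Yes

1. controlled-substance inventory 57 days ago vs limit 60 → met
2. compounding area certification 248 days ago vs limit 365 → met
3. professional liability coverage $975,000 ≥ $925,000 → met
4. certified pharmacy technicians 5 ≥ 4 → met
5. board of pharmacy inspection 477 days ago vs limit 540 → met
6. expired-stock purge 41 days ago vs limit 45 → met
7. licensed pharmacists on duty per shift 3 ≥ 2 → met
8. condition 'performs sterile compounding' does not hold → requirement n/a → met
9. condition 'dispenses Schedule II substances' holds; refrigeration temperature log review 419 days ago vs limit 540 → met
10. prescription-monitoring upload 323 days ago vs limit 540 → met
All met.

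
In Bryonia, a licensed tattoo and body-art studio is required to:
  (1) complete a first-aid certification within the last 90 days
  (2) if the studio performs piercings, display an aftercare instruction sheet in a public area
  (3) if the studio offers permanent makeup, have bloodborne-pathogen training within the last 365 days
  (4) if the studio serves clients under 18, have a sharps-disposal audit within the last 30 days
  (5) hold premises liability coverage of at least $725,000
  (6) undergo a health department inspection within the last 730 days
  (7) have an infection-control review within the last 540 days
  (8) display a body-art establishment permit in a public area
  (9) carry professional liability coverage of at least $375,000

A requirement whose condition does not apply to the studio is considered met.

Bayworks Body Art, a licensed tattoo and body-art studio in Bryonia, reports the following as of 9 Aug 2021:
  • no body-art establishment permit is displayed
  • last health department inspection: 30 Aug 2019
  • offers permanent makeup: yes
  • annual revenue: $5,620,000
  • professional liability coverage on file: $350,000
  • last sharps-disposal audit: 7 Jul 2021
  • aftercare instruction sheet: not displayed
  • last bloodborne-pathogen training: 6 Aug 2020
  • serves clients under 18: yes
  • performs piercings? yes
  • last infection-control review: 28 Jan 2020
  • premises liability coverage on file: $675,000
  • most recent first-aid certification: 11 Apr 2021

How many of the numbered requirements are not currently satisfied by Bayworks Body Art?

1. first-aid certification 120 days ago vs limit 90 → not met
2. condition 'performs piercings' holds; aftercare instruction sheet absent → not met
3. condition 'offers permanent makeup' holds; bloodborne-pathogen training 368 days ago vs limit 365 → not met
4. condition 'serves clients under 18' holds; sharps-disposal audit 33 days ago vs limit 30 → not met
5. premises liability coverage $675,000 < $725,000 → not met
6. health department inspection 710 days ago vs limit 730 → met
7. infection-control review 559 days ago vs limit 540 → not met
8. body-art establishment permit absent → not met
9. professional liability coverage $350,000 < $375,000 → not met
Not met: 8 of 9

8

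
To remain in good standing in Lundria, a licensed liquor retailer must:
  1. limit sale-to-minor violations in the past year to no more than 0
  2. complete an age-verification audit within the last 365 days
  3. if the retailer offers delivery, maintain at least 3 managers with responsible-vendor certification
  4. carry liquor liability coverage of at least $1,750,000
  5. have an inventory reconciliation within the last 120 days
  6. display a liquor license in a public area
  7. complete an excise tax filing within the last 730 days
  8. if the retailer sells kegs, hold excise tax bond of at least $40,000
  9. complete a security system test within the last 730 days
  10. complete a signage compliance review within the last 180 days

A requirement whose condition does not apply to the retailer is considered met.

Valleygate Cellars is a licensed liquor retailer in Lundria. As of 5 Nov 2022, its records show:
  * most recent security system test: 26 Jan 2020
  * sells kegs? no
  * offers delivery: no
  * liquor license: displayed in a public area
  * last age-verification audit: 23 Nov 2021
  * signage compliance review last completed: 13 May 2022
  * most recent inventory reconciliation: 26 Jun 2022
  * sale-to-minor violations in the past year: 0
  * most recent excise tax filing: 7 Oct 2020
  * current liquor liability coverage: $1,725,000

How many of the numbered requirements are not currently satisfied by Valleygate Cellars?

1. sale-to-minor violations in the past year 0 ≤ 0 → met
2. age-verification audit 347 days ago vs limit 365 → met
3. condition 'offers delivery' does not hold → requirement n/a → met
4. liquor liability coverage $1,725,000 < $1,750,000 → not met
5. inventory reconciliation 132 days ago vs limit 120 → not met
6. liquor license present → met
7. excise tax filing 759 days ago vs limit 730 → not met
8. condition 'sells kegs' does not hold → requirement n/a → met
9. security system test 1014 days ago vs limit 730 → not met
10. signage compliance review 176 days ago vs limit 180 → met
Not met: 4 of 10

4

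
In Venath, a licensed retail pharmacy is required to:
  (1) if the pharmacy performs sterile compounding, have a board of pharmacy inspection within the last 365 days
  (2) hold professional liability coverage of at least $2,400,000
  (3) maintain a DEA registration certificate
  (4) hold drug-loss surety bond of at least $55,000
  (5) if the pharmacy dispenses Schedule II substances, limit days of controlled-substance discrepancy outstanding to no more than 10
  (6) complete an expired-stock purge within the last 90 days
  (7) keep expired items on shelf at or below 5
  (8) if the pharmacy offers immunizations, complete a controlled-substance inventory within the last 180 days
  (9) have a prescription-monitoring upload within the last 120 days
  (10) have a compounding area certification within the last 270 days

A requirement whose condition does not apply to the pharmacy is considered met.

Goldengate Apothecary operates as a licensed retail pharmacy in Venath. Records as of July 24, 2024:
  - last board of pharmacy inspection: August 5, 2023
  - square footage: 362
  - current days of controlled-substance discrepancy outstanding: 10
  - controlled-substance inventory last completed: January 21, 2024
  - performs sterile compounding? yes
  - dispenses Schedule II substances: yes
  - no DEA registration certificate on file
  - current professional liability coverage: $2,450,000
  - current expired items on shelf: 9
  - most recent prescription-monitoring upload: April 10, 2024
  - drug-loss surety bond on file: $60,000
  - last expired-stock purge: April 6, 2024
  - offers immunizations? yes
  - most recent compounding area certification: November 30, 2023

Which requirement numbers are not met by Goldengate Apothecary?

3, 6, 7, 8

1. condition 'performs sterile compounding' holds; board of pharmacy inspection 354 days ago vs limit 365 → met
2. professional liability coverage $2,450,000 ≥ $2,400,000 → met
3. DEA registration certificate absent → not met
4. drug-loss surety bond $60,000 ≥ $55,000 → met
5. condition 'dispenses Schedule II substances' holds; days of controlled-substance discrepancy outstanding 10 ≤ 10 → met
6. expired-stock purge 109 days ago vs limit 90 → not met
7. expired items on shelf 9 > 5 → not met
8. condition 'offers immunizations' holds; controlled-substance inventory 185 days ago vs limit 180 → not met
9. prescription-monitoring upload 105 days ago vs limit 120 → met
10. compounding area certification 237 days ago vs limit 270 → met
Not met: 3, 6, 7, 8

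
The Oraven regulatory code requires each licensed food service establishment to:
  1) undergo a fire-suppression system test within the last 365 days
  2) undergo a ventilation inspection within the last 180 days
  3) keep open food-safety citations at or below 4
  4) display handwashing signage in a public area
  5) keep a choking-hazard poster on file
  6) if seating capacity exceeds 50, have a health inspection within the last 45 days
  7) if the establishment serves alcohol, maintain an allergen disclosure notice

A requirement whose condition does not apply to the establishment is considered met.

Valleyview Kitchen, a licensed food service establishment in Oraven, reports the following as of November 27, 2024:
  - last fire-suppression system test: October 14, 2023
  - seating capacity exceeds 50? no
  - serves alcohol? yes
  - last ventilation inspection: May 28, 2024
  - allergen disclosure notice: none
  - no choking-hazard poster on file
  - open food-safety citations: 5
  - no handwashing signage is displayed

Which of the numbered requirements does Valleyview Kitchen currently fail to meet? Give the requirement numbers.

1, 2, 3, 4, 5, 7

1. fire-suppression system test 410 days ago vs limit 365 → not met
2. ventilation inspection 183 days ago vs limit 180 → not met
3. open food-safety citations 5 > 4 → not met
4. handwashing signage absent → not met
5. choking-hazard poster absent → not met
6. condition 'seating capacity exceeds 50' does not hold → requirement n/a → met
7. condition 'serves alcohol' holds; allergen disclosure notice absent → not met
Not met: 1, 2, 3, 4, 5, 7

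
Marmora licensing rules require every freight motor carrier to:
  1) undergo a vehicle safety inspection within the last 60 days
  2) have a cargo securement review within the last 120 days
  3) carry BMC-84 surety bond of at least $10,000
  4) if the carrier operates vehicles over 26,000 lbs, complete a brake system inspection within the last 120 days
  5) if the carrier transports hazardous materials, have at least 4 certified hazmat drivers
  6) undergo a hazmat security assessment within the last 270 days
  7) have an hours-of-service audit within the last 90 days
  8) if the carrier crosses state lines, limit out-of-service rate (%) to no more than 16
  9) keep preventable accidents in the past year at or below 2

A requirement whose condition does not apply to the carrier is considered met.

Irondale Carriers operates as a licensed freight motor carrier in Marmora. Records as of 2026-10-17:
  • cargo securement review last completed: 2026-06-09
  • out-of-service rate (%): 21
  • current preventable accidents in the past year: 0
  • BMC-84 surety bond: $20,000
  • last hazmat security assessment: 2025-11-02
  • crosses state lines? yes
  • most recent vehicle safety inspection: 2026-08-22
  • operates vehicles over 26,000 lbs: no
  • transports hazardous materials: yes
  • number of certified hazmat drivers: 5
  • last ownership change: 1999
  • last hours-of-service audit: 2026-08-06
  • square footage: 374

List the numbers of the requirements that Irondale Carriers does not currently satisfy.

2, 6, 8

1. vehicle safety inspection 56 days ago vs limit 60 → met
2. cargo securement review 130 days ago vs limit 120 → not met
3. BMC-84 surety bond $20,000 ≥ $10,000 → met
4. condition 'operates vehicles over 26,000 lbs' does not hold → requirement n/a → met
5. condition 'transports hazardous materials' holds; certified hazmat drivers 5 ≥ 4 → met
6. hazmat security assessment 349 days ago vs limit 270 → not met
7. hours-of-service audit 72 days ago vs limit 90 → met
8. condition 'crosses state lines' holds; out-of-service rate (%) 21 > 16 → not met
9. preventable accidents in the past year 0 ≤ 2 → met
Not met: 2, 6, 8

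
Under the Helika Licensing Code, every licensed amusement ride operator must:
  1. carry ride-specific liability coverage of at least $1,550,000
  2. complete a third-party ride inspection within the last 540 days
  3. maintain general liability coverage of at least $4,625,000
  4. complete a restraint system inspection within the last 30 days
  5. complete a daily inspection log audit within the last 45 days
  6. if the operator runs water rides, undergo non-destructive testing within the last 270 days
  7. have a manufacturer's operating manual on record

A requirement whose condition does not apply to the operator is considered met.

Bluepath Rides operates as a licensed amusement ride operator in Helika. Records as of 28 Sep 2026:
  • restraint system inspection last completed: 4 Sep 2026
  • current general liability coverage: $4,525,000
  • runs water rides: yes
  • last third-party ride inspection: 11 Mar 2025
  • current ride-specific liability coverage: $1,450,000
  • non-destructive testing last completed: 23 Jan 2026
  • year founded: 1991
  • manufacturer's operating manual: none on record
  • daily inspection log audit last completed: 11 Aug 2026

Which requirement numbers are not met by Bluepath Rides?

1, 2, 3, 5, 7

1. ride-specific liability coverage $1,450,000 < $1,550,000 → not met
2. third-party ride inspection 566 days ago vs limit 540 → not met
3. general liability coverage $4,525,000 < $4,625,000 → not met
4. restraint system inspection 24 days ago vs limit 30 → met
5. daily inspection log audit 48 days ago vs limit 45 → not met
6. condition 'runs water rides' holds; non-destructive testing 248 days ago vs limit 270 → met
7. manufacturer's operating manual absent → not met
Not met: 1, 2, 3, 5, 7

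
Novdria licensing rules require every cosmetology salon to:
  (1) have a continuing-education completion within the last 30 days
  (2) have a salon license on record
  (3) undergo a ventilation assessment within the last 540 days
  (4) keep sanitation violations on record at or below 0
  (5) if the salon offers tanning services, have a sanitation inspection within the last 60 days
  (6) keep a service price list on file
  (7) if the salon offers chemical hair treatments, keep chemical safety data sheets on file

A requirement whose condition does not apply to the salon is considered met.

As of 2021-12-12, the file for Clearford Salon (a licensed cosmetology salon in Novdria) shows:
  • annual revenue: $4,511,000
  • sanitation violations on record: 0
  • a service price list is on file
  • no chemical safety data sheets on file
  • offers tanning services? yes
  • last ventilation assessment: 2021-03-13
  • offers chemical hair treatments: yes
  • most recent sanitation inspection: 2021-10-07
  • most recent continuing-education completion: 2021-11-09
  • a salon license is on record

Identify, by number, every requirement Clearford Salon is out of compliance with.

1. continuing-education completion 33 days ago vs limit 30 → not met
2. salon license present → met
3. ventilation assessment 274 days ago vs limit 540 → met
4. sanitation violations on record 0 ≤ 0 → met
5. condition 'offers tanning services' holds; sanitation inspection 66 days ago vs limit 60 → not met
6. service price list present → met
7. condition 'offers chemical hair treatments' holds; chemical safety data sheets absent → not met
Not met: 1, 5, 7

1, 5, 7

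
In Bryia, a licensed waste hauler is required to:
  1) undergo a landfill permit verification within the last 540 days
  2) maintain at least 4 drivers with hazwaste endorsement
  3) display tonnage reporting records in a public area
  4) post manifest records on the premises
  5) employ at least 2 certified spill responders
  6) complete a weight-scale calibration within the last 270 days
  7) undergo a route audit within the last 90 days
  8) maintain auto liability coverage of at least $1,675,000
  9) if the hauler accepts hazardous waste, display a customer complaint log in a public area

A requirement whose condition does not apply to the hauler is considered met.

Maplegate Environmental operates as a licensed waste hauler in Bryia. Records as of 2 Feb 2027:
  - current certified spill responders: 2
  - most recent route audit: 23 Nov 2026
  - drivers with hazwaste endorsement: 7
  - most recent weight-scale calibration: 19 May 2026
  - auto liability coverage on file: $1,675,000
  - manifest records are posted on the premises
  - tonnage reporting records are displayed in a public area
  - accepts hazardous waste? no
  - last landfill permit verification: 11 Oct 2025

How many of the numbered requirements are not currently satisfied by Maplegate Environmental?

1. landfill permit verification 479 days ago vs limit 540 → met
2. drivers with hazwaste endorsement 7 ≥ 4 → met
3. tonnage reporting records present → met
4. manifest records present → met
5. certified spill responders 2 ≥ 2 → met
6. weight-scale calibration 259 days ago vs limit 270 → met
7. route audit 71 days ago vs limit 90 → met
8. auto liability coverage $1,675,000 ≥ $1,675,000 → met
9. condition 'accepts hazardous waste' does not hold → requirement n/a → met
Not met: 0 of 9

0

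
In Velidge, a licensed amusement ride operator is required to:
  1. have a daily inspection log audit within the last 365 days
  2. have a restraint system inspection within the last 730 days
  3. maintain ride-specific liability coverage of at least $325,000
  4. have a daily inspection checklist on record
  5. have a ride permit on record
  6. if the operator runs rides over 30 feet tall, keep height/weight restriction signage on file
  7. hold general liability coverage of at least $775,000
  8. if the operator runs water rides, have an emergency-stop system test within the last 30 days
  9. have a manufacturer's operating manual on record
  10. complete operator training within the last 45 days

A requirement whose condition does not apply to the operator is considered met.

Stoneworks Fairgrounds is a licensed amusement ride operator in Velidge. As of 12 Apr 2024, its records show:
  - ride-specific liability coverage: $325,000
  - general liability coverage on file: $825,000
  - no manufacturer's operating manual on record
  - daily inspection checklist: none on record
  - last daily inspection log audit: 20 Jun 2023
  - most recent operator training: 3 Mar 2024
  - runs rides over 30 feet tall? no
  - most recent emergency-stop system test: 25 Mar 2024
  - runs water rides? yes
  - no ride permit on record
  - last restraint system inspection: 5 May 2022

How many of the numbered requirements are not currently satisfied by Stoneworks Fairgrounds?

1. daily inspection log audit 297 days ago vs limit 365 → met
2. restraint system inspection 708 days ago vs limit 730 → met
3. ride-specific liability coverage $325,000 ≥ $325,000 → met
4. daily inspection checklist absent → not met
5. ride permit absent → not met
6. condition 'runs rides over 30 feet tall' does not hold → requirement n/a → met
7. general liability coverage $825,000 ≥ $775,000 → met
8. condition 'runs water rides' holds; emergency-stop system test 18 days ago vs limit 30 → met
9. manufacturer's operating manual absent → not met
10. operator training 40 days ago vs limit 45 → met
Not met: 3 of 10

3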